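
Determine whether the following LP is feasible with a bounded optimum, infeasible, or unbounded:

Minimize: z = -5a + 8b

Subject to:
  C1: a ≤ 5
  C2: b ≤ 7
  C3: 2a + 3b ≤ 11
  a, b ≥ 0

Feasible with a bounded optimal solution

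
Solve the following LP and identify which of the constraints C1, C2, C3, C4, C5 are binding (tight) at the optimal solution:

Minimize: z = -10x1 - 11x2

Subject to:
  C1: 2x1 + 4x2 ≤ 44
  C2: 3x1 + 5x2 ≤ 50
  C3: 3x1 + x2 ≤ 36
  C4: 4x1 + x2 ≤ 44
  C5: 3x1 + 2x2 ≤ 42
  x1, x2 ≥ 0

At x1 = 10, x2 = 4, compute slack b - a·x for each constraint:
  C1: 44 − 36 = 8  (slack)
  C2: 50 − 50 = 0  (binding)
  C3: 36 − 34 = 2  (slack)
  C4: 44 − 44 = 0  (binding)
  C5: 42 − 38 = 4  (slack)

Optimal: x1 = 10, x2 = 4
Binding: C2, C4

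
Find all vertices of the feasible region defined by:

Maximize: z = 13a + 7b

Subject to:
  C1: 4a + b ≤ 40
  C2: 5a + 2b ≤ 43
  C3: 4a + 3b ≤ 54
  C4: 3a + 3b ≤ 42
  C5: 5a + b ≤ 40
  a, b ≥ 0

(0, 0), (8, 0), (7.4, 3), (5, 9), (0, 14)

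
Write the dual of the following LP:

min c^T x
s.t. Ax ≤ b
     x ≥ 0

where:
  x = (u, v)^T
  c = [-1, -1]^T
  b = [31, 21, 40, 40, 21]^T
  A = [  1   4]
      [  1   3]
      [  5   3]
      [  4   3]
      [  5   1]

Primal min cᵀx s.t. Ax ≤ b, x ≥ 0  →  Dual max −bᵀy s.t. Aᵀy ≥ −c, y ≥ 0.

Maximize: z = -31y1 - 21y2 - 40y3 - 40y4 - 21y5

Subject to:
  y1 + y2 + 5y3 + 4y4 + 5y5 ≥ 1
  4y1 + 3y2 + 3y3 + 3y4 + y5 ≥ 1
  y1, y2, y3, y4, y5 ≥ 0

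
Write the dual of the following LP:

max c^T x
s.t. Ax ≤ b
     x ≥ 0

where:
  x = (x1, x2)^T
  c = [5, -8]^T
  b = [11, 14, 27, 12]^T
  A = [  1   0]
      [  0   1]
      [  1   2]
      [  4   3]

Primal max cᵀx s.t. Ax ≤ b, x ≥ 0  →  Dual min bᵀy s.t. Aᵀy ≥ c, y ≥ 0.

Minimize: z = 11y1 + 14y2 + 27y3 + 12y4

Subject to:
  y1 + y3 + 4y4 ≥ 5
  y2 + 2y3 + 3y4 ≥ -8
  y1, y2, y3, y4 ≥ 0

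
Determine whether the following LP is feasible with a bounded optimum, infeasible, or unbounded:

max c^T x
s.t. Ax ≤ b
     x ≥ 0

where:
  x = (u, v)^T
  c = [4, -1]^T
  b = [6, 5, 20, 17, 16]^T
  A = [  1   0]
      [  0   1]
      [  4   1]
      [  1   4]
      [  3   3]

Feasible with a bounded optimal solution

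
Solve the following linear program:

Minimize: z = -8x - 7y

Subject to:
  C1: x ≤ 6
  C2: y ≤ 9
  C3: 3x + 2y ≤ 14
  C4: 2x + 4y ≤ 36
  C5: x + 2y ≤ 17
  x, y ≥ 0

Evaluate the objective at each vertex of the feasible region:
  z(0, 0) = 0
  z(4.667, 0) = -37.33
  z(0, 7) = -49  ←
The minimum is at x = 0, y = 7.

x = 0, y = 7, z = -49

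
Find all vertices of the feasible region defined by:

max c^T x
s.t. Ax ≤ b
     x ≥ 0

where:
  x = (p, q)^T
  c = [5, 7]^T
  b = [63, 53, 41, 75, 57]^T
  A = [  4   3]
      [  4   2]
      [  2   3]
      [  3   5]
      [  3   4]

(0, 0), (13.25, 0), (9.8, 6.9), (7, 9), (0, 13.67)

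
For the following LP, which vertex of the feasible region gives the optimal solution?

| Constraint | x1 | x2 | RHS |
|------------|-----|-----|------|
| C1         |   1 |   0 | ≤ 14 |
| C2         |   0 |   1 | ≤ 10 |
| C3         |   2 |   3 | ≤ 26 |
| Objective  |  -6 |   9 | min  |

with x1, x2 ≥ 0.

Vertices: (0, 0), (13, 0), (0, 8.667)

Evaluate the objective at each vertex of the feasible region:
  z(0, 0) = 0
  z(13, 0) = -78  ←
  z(0, 8.667) = 78
The minimum is at x1 = 13, x2 = 0.

(13, 0)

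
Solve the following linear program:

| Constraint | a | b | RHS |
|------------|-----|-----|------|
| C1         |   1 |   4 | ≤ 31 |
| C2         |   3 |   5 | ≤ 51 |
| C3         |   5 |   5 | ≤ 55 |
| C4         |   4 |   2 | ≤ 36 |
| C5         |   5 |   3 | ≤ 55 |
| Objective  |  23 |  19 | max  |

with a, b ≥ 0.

Evaluate the objective at each vertex of the feasible region:
  z(0, 0) = 0
  z(9, 0) = 207
  z(7, 4) = 237  ←
  z(4.333, 6.667) = 226.3
  z(0, 7.75) = 147.2
The maximum is at a = 7, b = 4.

a = 7, b = 4, z = 237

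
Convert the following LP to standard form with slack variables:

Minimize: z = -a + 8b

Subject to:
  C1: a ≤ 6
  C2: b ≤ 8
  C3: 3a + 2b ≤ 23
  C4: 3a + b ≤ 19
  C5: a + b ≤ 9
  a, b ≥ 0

min z = -a + 8b

s.t.
  a + s1 = 6
  b + s2 = 8
  3a + 2b + s3 = 23
  3a + b + s4 = 19
  a + b + s5 = 9
  a, b, s1, s2, s3, s4, s5 ≥ 0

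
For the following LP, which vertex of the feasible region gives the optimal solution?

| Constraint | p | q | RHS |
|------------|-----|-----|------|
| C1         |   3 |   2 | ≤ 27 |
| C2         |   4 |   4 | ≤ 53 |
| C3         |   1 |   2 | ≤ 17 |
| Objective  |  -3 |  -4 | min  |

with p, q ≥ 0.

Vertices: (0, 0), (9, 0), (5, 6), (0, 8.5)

Evaluate the objective at each vertex of the feasible region:
  z(0, 0) = 0
  z(9, 0) = -27
  z(5, 6) = -39  ←
  z(0, 8.5) = -34
The minimum is at p = 5, q = 6.

(5, 6)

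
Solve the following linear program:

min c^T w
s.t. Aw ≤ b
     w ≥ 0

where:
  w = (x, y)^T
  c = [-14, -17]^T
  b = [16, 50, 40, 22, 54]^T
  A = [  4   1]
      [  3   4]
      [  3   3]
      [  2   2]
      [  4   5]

Evaluate the objective at each vertex of the feasible region:
  z(0, 0) = 0
  z(4, 0) = -56
  z(1.667, 9.333) = -182
  z(1, 10) = -184  ←
  z(0, 10.8) = -183.6
The minimum is at x = 1, y = 10.

x = 1, y = 10, z = -184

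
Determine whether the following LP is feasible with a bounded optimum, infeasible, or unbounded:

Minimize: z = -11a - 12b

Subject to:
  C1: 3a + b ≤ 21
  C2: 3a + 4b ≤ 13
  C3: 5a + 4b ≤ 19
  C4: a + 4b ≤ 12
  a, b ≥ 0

Feasible with a bounded optimal solution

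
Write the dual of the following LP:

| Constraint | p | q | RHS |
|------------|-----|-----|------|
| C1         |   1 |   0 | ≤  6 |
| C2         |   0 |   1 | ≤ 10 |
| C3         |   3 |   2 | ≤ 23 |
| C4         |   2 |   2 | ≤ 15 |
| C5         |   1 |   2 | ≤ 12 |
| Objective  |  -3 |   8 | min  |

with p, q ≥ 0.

Primal min cᵀx s.t. Ax ≤ b, x ≥ 0  →  Dual max −bᵀy s.t. Aᵀy ≥ −c, y ≥ 0.

Maximize: z = -6y1 - 10y2 - 23y3 - 15y4 - 12y5

Subject to:
  y1 + 3y3 + 2y4 + y5 ≥ 3
  y2 + 2y3 + 2y4 + 2y5 ≥ -8
  y1, y2, y3, y4, y5 ≥ 0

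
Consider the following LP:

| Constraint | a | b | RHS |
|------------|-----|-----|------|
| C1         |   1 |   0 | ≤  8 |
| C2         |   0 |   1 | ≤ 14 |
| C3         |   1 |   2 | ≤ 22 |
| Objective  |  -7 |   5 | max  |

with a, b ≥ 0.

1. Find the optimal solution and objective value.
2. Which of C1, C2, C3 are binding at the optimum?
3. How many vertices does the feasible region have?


1. a = 0, b = 11, z = 55
2. C3
3. 4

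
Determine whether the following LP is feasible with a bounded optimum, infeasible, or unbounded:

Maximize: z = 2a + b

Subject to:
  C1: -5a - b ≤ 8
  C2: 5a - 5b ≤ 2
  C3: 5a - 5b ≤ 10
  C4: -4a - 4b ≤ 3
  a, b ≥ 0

Unbounded (objective can increase without bound)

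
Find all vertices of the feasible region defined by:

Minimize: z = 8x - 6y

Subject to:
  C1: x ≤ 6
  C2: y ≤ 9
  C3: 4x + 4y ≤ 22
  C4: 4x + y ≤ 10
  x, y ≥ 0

(0, 0), (2.5, 0), (1.5, 4), (0, 5.5)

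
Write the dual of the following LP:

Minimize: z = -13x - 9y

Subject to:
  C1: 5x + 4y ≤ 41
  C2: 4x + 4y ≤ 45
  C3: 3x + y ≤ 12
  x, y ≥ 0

Primal min cᵀx s.t. Ax ≤ b, x ≥ 0  →  Dual max −bᵀy s.t. Aᵀy ≥ −c, y ≥ 0.

Maximize: z = -41y1 - 45y2 - 12y3

Subject to:
  5y1 + 4y2 + 3y3 ≥ 13
  4y1 + 4y2 + y3 ≥ 9
  y1, y2, y3 ≥ 0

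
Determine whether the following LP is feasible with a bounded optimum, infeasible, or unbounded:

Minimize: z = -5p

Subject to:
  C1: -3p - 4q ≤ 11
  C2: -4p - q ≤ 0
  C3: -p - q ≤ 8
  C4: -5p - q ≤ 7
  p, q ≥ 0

Unbounded (objective can decrease without bound)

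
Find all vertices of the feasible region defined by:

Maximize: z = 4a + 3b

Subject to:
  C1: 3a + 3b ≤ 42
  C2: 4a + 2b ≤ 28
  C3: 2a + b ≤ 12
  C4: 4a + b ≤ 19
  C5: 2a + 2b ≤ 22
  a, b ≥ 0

(0, 0), (4.75, 0), (3.5, 5), (1, 10), (0, 11)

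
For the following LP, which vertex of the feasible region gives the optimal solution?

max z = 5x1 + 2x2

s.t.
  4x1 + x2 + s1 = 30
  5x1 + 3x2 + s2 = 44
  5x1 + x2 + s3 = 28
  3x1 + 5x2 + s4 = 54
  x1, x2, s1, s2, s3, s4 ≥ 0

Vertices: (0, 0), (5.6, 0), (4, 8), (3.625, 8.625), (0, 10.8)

Evaluate the objective at each vertex of the feasible region:
  z(0, 0) = 0
  z(5.6, 0) = 28
  z(4, 8) = 36  ←
  z(3.625, 8.625) = 35.38
  z(0, 10.8) = 21.6
The maximum is at x1 = 4, x2 = 8.

(4, 8)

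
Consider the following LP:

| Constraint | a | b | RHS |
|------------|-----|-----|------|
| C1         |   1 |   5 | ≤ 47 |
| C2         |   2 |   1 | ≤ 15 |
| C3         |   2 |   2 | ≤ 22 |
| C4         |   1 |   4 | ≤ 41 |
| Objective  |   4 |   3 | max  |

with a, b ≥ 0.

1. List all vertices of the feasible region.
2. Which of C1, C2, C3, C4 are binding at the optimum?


1. (0, 0), (7.5, 0), (4, 7), (2, 9), (0, 9.4)
2. C2, C3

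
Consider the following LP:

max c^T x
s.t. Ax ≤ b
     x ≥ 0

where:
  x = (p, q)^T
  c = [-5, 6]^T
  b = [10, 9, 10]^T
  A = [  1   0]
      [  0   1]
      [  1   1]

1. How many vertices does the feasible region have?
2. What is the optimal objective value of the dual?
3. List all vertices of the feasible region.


1. 4
2. 54
3. (0, 0), (10, 0), (1, 9), (0, 9)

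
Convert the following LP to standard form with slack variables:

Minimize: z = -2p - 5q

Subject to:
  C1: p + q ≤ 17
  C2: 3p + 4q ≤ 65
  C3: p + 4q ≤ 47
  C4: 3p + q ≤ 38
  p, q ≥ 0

min z = -2p - 5q

s.t.
  p + q + s1 = 17
  3p + 4q + s2 = 65
  p + 4q + s3 = 47
  3p + q + s4 = 38
  p, q, s1, s2, s3, s4 ≥ 0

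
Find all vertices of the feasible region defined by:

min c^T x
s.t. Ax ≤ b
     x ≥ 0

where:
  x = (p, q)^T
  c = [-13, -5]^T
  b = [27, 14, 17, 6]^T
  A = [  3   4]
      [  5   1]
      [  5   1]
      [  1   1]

(0, 0), (2.8, 0), (2, 4), (0, 6)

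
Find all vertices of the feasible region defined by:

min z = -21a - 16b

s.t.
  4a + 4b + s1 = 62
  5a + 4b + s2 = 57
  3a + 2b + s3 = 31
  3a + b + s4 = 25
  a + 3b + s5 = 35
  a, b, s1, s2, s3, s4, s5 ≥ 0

(0, 0), (8.333, 0), (6.333, 6), (5, 8), (2.818, 10.73), (0, 11.67)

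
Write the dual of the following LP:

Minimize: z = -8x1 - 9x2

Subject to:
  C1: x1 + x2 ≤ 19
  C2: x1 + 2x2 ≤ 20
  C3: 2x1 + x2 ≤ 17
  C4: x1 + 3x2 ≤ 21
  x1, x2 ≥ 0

Primal min cᵀx s.t. Ax ≤ b, x ≥ 0  →  Dual max −bᵀy s.t. Aᵀy ≥ −c, y ≥ 0.

Maximize: z = -19y1 - 20y2 - 17y3 - 21y4

Subject to:
  y1 + y2 + 2y3 + y4 ≥ 8
  y1 + 2y2 + y3 + 3y4 ≥ 9
  y1, y2, y3, y4 ≥ 0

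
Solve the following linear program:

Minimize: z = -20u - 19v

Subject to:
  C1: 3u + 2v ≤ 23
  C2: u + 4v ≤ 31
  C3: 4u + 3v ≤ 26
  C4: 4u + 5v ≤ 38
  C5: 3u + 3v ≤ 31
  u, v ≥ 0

Evaluate the objective at each vertex of the feasible region:
  z(0, 0) = 0
  z(6.5, 0) = -130
  z(2, 6) = -154  ←
  z(0, 7.6) = -144.4
The minimum is at u = 2, v = 6.

u = 2, v = 6, z = -154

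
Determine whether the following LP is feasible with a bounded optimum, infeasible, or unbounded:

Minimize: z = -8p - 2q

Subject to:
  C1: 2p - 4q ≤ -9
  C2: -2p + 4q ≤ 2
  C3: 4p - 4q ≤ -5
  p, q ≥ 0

Infeasible (no feasible solution exists)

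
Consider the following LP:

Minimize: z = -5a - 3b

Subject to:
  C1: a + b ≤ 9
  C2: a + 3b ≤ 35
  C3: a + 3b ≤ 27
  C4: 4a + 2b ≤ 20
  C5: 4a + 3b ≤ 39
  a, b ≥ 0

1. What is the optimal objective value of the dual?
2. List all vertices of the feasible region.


1. -29
2. (0, 0), (5, 0), (1, 8), (0, 9)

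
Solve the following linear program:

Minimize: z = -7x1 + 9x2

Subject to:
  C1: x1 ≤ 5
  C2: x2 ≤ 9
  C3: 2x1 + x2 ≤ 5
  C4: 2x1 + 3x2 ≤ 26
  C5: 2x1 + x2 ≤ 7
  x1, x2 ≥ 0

Evaluate the objective at each vertex of the feasible region:
  z(0, 0) = 0
  z(2.5, 0) = -17.5  ←
  z(0, 5) = 45
The minimum is at x1 = 2.5, x2 = 0.

x1 = 2.5, x2 = 0, z = -17.5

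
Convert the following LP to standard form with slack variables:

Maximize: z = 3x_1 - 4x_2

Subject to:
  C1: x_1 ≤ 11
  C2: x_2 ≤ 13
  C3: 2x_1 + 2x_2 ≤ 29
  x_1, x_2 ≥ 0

max z = 3x_1 - 4x_2

s.t.
  x_1 + s1 = 11
  x_2 + s2 = 13
  2x_1 + 2x_2 + s3 = 29
  x_1, x_2, s1, s2, s3 ≥ 0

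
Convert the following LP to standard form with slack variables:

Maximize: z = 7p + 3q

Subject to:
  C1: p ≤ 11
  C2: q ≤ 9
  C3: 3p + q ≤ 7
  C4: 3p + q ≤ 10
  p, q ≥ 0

max z = 7p + 3q

s.t.
  p + s1 = 11
  q + s2 = 9
  3p + q + s3 = 7
  3p + q + s4 = 10
  p, q, s1, s2, s3, s4 ≥ 0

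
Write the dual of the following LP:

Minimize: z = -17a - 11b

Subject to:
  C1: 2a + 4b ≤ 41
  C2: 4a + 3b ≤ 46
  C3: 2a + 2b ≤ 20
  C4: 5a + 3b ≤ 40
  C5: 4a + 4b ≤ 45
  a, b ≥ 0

Primal min cᵀx s.t. Ax ≤ b, x ≥ 0  →  Dual max −bᵀy s.t. Aᵀy ≥ −c, y ≥ 0.

Maximize: z = -41y1 - 46y2 - 20y3 - 40y4 - 45y5

Subject to:
  2y1 + 4y2 + 2y3 + 5y4 + 4y5 ≥ 17
  4y1 + 3y2 + 2y3 + 3y4 + 4y5 ≥ 11
  y1, y2, y3, y4, y5 ≥ 0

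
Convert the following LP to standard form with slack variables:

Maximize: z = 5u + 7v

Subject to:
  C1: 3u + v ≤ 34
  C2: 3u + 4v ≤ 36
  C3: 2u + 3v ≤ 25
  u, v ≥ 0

max z = 5u + 7v

s.t.
  3u + v + s1 = 34
  3u + 4v + s2 = 36
  2u + 3v + s3 = 25
  u, v, s1, s2, s3 ≥ 0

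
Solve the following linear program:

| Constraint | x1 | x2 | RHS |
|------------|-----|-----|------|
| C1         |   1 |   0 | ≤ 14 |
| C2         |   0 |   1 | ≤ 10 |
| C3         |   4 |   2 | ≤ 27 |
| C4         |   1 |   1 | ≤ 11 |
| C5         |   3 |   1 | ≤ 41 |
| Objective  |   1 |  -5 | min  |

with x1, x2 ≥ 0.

Evaluate the objective at each vertex of the feasible region:
  z(0, 0) = 0
  z(6.75, 0) = 6.75
  z(2.5, 8.5) = -40
  z(1, 10) = -49
  z(0, 10) = -50  ←
The minimum is at x1 = 0, x2 = 10.

x1 = 0, x2 = 10, z = -50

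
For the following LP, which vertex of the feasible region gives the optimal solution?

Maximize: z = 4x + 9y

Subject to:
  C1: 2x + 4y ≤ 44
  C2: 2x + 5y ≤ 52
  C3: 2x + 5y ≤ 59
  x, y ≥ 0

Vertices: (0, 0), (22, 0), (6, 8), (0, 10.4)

Evaluate the objective at each vertex of the feasible region:
  z(0, 0) = 0
  z(22, 0) = 88
  z(6, 8) = 96  ←
  z(0, 10.4) = 93.6
The maximum is at x = 6, y = 8.

(6, 8)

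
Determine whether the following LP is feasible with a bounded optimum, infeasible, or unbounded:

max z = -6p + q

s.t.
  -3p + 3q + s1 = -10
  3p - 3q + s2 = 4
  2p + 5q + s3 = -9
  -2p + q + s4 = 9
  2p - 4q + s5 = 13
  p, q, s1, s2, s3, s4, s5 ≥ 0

Infeasible (no feasible solution exists)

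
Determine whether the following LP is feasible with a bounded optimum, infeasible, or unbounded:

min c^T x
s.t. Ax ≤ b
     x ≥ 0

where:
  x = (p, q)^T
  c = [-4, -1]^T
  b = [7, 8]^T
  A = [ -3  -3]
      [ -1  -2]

Unbounded (objective can decrease without bound)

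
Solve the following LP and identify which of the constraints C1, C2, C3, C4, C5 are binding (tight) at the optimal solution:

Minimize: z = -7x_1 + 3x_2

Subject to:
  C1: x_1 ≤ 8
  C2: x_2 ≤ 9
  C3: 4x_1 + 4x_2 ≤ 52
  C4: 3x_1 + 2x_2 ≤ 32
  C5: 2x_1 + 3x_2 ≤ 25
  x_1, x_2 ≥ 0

At x_1 = 8, x_2 = 0, compute slack b - a·x for each constraint:
  C1: 8 − 8 = 0  (binding)
  C2: 9 − 0 = 9  (slack)
  C3: 52 − 32 = 20  (slack)
  C4: 32 − 24 = 8  (slack)
  C5: 25 − 16 = 9  (slack)

Optimal: x_1 = 8, x_2 = 0
Binding: C1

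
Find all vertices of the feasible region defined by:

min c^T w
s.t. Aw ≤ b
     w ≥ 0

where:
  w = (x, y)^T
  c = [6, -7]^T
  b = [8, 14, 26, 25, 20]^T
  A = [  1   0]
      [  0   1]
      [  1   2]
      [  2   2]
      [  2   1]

(0, 0), (8, 0), (8, 4), (7.5, 5), (0, 12.5)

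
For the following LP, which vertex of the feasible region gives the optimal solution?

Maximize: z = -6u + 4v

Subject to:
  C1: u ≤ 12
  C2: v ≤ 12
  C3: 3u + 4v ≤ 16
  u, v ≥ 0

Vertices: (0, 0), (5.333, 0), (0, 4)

Evaluate the objective at each vertex of the feasible region:
  z(0, 0) = 0
  z(5.333, 0) = -32
  z(0, 4) = 16  ←
The maximum is at u = 0, v = 4.

(0, 4)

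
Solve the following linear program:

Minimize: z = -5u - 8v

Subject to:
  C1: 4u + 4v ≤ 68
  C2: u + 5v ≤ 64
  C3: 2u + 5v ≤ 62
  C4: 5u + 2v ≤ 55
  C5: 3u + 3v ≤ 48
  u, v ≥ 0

Evaluate the objective at each vertex of the feasible region:
  z(0, 0) = 0
  z(11, 0) = -55
  z(7.667, 8.333) = -105
  z(6, 10) = -110  ←
  z(0, 12.4) = -99.2
The minimum is at u = 6, v = 10.

u = 6, v = 10, z = -110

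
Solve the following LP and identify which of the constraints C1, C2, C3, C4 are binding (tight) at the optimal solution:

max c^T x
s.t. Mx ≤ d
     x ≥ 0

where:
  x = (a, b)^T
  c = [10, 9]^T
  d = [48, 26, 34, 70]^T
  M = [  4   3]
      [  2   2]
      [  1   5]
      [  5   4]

At a = 9, b = 4, compute slack b - a·x for each constraint:
  C1: 48 − 48 = 0  (binding)
  C2: 26 − 26 = 0  (binding)
  C3: 34 − 29 = 5  (slack)
  C4: 70 − 61 = 9  (slack)

Optimal: a = 9, b = 4
Binding: C1, C2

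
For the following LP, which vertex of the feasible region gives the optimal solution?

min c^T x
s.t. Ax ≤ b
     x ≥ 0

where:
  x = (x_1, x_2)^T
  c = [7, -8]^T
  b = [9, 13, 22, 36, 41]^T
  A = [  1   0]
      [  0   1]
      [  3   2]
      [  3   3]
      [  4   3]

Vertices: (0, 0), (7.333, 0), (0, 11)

Evaluate the objective at each vertex of the feasible region:
  z(0, 0) = 0
  z(7.333, 0) = 51.33
  z(0, 11) = -88  ←
The minimum is at x_1 = 0, x_2 = 11.

(0, 11)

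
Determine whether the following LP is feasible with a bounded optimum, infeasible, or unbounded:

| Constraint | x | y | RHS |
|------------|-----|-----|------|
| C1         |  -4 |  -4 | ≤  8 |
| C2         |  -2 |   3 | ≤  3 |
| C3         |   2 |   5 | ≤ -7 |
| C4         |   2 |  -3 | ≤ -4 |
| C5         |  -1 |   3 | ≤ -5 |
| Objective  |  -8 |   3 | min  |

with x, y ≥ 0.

Infeasible (no feasible solution exists)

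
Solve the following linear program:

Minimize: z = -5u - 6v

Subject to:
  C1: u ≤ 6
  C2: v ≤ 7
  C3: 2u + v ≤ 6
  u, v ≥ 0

Evaluate the objective at each vertex of the feasible region:
  z(0, 0) = 0
  z(3, 0) = -15
  z(0, 6) = -36  ←
The minimum is at u = 0, v = 6.

u = 0, v = 6, z = -36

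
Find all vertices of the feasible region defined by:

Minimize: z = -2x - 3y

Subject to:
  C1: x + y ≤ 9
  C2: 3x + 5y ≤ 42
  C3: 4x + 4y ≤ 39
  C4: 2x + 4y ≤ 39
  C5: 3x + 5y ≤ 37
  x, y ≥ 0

(0, 0), (9, 0), (4, 5), (0, 7.4)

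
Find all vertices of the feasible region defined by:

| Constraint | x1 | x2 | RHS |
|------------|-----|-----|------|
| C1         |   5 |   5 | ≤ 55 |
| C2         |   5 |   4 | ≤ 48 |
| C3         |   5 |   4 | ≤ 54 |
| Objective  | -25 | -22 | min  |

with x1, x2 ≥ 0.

(0, 0), (9.6, 0), (4, 7), (0, 11)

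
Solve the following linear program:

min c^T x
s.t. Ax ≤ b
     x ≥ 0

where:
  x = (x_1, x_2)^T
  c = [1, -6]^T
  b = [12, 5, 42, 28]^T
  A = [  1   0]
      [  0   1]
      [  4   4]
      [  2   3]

Evaluate the objective at each vertex of the feasible region:
  z(0, 0) = 0
  z(10.5, 0) = 10.5
  z(5.5, 5) = -24.5
  z(0, 5) = -30  ←
The minimum is at x_1 = 0, x_2 = 5.

x_1 = 0, x_2 = 5, z = -30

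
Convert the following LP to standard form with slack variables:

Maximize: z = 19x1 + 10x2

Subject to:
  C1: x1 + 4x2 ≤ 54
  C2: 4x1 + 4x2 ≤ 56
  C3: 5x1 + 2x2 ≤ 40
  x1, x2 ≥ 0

max z = 19x1 + 10x2

s.t.
  x1 + 4x2 + s1 = 54
  4x1 + 4x2 + s2 = 56
  5x1 + 2x2 + s3 = 40
  x1, x2, s1, s2, s3 ≥ 0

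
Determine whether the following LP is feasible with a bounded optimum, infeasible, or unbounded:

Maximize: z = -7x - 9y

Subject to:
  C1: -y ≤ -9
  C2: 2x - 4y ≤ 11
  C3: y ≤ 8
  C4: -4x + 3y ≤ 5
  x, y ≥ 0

Infeasible (no feasible solution exists)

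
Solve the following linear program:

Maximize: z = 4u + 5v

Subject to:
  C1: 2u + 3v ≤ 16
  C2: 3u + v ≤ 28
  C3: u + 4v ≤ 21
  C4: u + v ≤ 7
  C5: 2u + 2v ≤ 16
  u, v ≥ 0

Evaluate the objective at each vertex of the feasible region:
  z(0, 0) = 0
  z(7, 0) = 28
  z(5, 2) = 30  ←
  z(0.2, 5.2) = 26.8
  z(0, 5.25) = 26.25
The maximum is at u = 5, v = 2.

u = 5, v = 2, z = 30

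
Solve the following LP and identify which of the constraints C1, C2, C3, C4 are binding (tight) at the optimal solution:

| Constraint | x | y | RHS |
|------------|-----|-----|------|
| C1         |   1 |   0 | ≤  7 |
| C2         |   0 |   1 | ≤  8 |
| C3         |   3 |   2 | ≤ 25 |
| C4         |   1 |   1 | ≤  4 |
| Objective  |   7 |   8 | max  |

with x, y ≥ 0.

At x = 0, y = 4, compute slack b - a·x for each constraint:
  C1: 7 − 0 = 7  (slack)
  C2: 8 − 4 = 4  (slack)
  C3: 25 − 8 = 17  (slack)
  C4: 4 − 4 = 0  (binding)

Optimal: x = 0, y = 4
Binding: C4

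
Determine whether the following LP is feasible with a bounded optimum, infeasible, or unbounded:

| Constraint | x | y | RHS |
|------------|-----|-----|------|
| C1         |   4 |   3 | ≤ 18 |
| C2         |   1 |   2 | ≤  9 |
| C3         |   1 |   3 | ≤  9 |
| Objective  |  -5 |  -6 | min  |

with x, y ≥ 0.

Feasible with a bounded optimal solution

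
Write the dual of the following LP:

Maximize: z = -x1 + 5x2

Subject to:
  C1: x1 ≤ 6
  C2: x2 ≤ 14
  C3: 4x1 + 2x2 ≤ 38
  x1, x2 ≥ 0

Primal max cᵀx s.t. Ax ≤ b, x ≥ 0  →  Dual min bᵀy s.t. Aᵀy ≥ c, y ≥ 0.

Minimize: z = 6y1 + 14y2 + 38y3

Subject to:
  y1 + 4y3 ≥ -1
  y2 + 2y3 ≥ 5
  y1, y2, y3 ≥ 0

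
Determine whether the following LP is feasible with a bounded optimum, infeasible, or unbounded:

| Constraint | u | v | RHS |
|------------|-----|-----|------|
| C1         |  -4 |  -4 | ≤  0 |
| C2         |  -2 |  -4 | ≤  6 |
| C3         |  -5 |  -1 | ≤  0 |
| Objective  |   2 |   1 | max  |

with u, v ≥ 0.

Unbounded (objective can increase without bound)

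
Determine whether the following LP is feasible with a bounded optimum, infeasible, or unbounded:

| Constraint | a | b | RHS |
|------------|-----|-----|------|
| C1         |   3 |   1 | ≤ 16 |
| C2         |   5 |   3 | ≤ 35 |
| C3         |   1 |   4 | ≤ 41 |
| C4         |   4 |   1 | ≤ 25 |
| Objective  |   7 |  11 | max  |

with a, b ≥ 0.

Feasible with a bounded optimal solution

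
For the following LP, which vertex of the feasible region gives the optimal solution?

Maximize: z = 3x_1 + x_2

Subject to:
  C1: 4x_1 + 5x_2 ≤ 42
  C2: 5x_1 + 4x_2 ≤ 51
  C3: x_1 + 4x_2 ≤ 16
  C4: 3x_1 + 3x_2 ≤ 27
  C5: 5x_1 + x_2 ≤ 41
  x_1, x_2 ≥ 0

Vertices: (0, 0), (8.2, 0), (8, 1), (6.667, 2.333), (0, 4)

Evaluate the objective at each vertex of the feasible region:
  z(0, 0) = 0
  z(8.2, 0) = 24.6
  z(8, 1) = 25  ←
  z(6.667, 2.333) = 22.33
  z(0, 4) = 4
The maximum is at x_1 = 8, x_2 = 1.

(8, 1)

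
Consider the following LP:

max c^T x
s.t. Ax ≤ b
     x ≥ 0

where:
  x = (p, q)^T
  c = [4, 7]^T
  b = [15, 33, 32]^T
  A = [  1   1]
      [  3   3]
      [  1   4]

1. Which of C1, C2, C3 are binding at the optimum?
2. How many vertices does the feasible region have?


1. C2, C3
2. 4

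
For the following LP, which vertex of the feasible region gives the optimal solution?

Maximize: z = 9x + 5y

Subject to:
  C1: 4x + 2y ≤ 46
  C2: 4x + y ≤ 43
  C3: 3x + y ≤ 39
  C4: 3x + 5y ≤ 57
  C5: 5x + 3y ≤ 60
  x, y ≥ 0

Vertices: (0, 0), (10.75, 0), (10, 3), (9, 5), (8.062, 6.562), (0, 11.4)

Evaluate the objective at each vertex of the feasible region:
  z(0, 0) = 0
  z(10.75, 0) = 96.75
  z(10, 3) = 105
  z(9, 5) = 106  ←
  z(8.062, 6.562) = 105.4
  z(0, 11.4) = 57
The maximum is at x = 9, y = 5.

(9, 5)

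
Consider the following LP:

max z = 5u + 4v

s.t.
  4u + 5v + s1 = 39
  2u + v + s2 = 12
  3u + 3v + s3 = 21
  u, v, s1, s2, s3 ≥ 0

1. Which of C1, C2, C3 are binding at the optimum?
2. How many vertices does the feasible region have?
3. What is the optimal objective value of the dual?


1. C2, C3
2. 4
3. 33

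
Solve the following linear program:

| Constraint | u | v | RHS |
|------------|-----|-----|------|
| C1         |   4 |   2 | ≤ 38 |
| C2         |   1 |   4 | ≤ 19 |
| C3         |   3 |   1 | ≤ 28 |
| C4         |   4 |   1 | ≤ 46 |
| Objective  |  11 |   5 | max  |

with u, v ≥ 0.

Evaluate the objective at each vertex of the feasible region:
  z(0, 0) = 0
  z(9.333, 0) = 102.7
  z(9, 1) = 104  ←
  z(8.143, 2.714) = 103.1
  z(0, 4.75) = 23.75
The maximum is at u = 9, v = 1.

u = 9, v = 1, z = 104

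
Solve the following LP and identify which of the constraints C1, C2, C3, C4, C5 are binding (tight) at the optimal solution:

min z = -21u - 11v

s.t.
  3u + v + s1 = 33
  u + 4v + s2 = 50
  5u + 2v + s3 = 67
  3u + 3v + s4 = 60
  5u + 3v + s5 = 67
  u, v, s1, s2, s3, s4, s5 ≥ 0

At u = 8, v = 9, compute slack b - a·x for each constraint:
  C1: 33 − 33 = 0  (binding)
  C2: 50 − 44 = 6  (slack)
  C3: 67 − 58 = 9  (slack)
  C4: 60 − 51 = 9  (slack)
  C5: 67 − 67 = 0  (binding)

Optimal: u = 8, v = 9
Binding: C1, C5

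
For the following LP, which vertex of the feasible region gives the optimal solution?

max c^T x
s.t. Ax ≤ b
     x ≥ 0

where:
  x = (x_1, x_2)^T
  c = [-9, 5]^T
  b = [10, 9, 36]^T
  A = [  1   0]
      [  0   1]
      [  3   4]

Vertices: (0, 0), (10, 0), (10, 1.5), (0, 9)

Evaluate the objective at each vertex of the feasible region:
  z(0, 0) = 0
  z(10, 0) = -90
  z(10, 1.5) = -82.5
  z(0, 9) = 45  ←
The maximum is at x_1 = 0, x_2 = 9.

(0, 9)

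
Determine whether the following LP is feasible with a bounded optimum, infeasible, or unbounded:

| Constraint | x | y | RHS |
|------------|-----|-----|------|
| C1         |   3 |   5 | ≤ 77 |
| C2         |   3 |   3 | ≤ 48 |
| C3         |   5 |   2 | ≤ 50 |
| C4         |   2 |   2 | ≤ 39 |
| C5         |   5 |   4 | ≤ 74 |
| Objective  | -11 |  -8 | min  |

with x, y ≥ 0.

Feasible with a bounded optimal solution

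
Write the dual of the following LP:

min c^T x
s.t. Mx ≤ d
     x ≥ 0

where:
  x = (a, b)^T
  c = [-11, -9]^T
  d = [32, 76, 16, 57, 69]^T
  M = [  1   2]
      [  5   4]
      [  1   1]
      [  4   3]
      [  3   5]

Primal min cᵀx s.t. Ax ≤ b, x ≥ 0  →  Dual max −bᵀy s.t. Aᵀy ≥ −c, y ≥ 0.

Maximize: z = -32y1 - 76y2 - 16y3 - 57y4 - 69y5

Subject to:
  y1 + 5y2 + y3 + 4y4 + 3y5 ≥ 11
  2y1 + 4y2 + y3 + 3y4 + 5y5 ≥ 9
  y1, y2, y3, y4, y5 ≥ 0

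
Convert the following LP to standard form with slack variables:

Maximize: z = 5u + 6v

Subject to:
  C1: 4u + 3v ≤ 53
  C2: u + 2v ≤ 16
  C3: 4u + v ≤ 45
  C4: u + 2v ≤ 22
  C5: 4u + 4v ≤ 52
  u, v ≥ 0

max z = 5u + 6v

s.t.
  4u + 3v + s1 = 53
  u + 2v + s2 = 16
  4u + v + s3 = 45
  u + 2v + s4 = 22
  4u + 4v + s5 = 52
  u, v, s1, s2, s3, s4, s5 ≥ 0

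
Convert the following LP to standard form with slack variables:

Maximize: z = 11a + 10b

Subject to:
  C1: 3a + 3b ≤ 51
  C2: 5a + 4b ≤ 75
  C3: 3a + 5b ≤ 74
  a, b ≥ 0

max z = 11a + 10b

s.t.
  3a + 3b + s1 = 51
  5a + 4b + s2 = 75
  3a + 5b + s3 = 74
  a, b, s1, s2, s3 ≥ 0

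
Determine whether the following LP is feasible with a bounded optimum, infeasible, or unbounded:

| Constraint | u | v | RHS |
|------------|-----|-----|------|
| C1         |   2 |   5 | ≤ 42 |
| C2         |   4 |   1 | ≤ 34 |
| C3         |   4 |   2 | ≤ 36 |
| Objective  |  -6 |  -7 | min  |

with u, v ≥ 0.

Feasible with a bounded optimal solution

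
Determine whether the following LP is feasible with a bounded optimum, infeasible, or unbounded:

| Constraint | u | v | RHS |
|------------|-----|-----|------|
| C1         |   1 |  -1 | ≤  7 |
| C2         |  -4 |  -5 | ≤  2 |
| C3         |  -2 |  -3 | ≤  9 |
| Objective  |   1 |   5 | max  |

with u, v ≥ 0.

Unbounded (objective can increase without bound)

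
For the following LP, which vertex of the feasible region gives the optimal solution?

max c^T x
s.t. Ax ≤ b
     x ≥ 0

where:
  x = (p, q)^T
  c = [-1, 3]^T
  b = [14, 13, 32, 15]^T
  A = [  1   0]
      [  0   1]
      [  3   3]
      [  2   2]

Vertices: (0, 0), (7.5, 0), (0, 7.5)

Evaluate the objective at each vertex of the feasible region:
  z(0, 0) = 0
  z(7.5, 0) = -7.5
  z(0, 7.5) = 22.5  ←
The maximum is at p = 0, q = 7.5.

(0, 7.5)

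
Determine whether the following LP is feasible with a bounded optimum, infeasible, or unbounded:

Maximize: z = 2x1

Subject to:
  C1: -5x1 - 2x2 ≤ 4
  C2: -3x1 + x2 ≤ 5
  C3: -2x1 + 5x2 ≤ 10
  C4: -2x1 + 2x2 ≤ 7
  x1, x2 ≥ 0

Unbounded (objective can increase without bound)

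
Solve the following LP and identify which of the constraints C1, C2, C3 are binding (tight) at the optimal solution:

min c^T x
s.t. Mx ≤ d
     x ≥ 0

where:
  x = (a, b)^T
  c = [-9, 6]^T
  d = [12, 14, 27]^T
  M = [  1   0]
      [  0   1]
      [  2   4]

At a = 12, b = 0, compute slack b - a·x for each constraint:
  C1: 12 − 12 = 0  (binding)
  C2: 14 − 0 = 14  (slack)
  C3: 27 − 24 = 3  (slack)

Optimal: a = 12, b = 0
Binding: C1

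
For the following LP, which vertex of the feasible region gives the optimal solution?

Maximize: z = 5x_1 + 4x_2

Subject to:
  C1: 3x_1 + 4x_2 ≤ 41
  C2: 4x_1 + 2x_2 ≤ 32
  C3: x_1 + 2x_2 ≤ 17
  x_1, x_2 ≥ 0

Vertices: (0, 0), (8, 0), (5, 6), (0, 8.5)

Evaluate the objective at each vertex of the feasible region:
  z(0, 0) = 0
  z(8, 0) = 40
  z(5, 6) = 49  ←
  z(0, 8.5) = 34
The maximum is at x_1 = 5, x_2 = 6.

(5, 6)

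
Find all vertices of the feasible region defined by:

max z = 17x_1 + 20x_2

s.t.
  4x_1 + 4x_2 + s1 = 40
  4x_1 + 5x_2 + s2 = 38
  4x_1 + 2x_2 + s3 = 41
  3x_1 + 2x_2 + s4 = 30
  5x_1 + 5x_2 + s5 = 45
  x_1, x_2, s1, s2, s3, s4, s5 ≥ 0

(0, 0), (9, 0), (7, 2), (0, 7.6)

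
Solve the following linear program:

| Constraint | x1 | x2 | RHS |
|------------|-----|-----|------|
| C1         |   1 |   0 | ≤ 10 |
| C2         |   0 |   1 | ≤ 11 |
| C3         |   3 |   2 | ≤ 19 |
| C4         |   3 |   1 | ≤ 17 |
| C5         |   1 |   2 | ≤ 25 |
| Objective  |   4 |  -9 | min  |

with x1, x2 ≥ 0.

Evaluate the objective at each vertex of the feasible region:
  z(0, 0) = 0
  z(5.667, 0) = 22.67
  z(5, 2) = 2
  z(0, 9.5) = -85.5  ←
The minimum is at x1 = 0, x2 = 9.5.

x1 = 0, x2 = 9.5, z = -85.5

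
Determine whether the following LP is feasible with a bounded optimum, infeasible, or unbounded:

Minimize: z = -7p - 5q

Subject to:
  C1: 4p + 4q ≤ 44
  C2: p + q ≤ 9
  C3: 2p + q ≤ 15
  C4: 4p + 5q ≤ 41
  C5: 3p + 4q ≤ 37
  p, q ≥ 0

Feasible with a bounded optimal solution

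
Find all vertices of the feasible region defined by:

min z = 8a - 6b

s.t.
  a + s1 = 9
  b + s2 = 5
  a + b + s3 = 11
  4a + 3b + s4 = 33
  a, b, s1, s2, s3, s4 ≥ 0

(0, 0), (8.25, 0), (4.5, 5), (0, 5)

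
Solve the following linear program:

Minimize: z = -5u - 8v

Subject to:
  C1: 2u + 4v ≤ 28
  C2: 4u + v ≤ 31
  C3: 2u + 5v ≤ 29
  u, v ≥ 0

Evaluate the objective at each vertex of the feasible region:
  z(0, 0) = 0
  z(7.75, 0) = -38.75
  z(7, 3) = -59  ←
  z(0, 5.8) = -46.4
The minimum is at u = 7, v = 3.

u = 7, v = 3, z = -59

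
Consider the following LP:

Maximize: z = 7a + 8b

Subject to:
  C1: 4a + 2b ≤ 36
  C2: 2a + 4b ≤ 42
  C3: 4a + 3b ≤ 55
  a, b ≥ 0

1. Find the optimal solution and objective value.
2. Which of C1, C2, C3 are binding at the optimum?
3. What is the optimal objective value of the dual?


1. a = 5, b = 8, z = 99
2. C1, C2
3. 99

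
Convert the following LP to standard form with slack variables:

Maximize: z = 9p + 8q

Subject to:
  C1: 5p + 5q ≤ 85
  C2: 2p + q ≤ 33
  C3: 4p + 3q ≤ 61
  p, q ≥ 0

max z = 9p + 8q

s.t.
  5p + 5q + s1 = 85
  2p + q + s2 = 33
  4p + 3q + s3 = 61
  p, q, s1, s2, s3 ≥ 0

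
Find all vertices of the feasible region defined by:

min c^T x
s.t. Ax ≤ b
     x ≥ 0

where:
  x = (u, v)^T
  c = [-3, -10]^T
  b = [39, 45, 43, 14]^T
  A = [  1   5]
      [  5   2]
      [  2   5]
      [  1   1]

(0, 0), (9, 0), (6.619, 5.952), (4, 7), (0, 7.8)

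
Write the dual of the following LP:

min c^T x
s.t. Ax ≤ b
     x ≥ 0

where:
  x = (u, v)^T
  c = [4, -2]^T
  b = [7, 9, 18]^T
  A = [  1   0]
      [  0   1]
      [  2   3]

Primal min cᵀx s.t. Ax ≤ b, x ≥ 0  →  Dual max −bᵀy s.t. Aᵀy ≥ −c, y ≥ 0.

Maximize: z = -7y1 - 9y2 - 18y3

Subject to:
  y1 + 2y3 ≥ -4
  y2 + 3y3 ≥ 2
  y1, y2, y3 ≥ 0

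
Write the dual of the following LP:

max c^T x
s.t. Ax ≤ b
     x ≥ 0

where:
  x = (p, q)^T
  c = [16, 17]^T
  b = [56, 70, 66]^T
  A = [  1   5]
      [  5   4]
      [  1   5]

Primal max cᵀx s.t. Ax ≤ b, x ≥ 0  →  Dual min bᵀy s.t. Aᵀy ≥ c, y ≥ 0.

Minimize: z = 56y1 + 70y2 + 66y3

Subject to:
  y1 + 5y2 + y3 ≥ 16
  5y1 + 4y2 + 5y3 ≥ 17
  y1, y2, y3 ≥ 0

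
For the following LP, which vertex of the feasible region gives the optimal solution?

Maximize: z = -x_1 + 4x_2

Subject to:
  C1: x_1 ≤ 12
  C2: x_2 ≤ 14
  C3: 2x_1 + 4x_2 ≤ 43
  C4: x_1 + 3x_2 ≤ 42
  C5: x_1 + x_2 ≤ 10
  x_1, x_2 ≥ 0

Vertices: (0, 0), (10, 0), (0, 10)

Evaluate the objective at each vertex of the feasible region:
  z(0, 0) = 0
  z(10, 0) = -10
  z(0, 10) = 40  ←
The maximum is at x_1 = 0, x_2 = 10.

(0, 10)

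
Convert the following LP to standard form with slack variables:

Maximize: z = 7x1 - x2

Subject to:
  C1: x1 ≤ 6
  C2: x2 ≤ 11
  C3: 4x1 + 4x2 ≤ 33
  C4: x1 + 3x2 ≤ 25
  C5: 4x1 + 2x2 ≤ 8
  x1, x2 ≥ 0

max z = 7x1 - x2

s.t.
  x1 + s1 = 6
  x2 + s2 = 11
  4x1 + 4x2 + s3 = 33
  x1 + 3x2 + s4 = 25
  4x1 + 2x2 + s5 = 8
  x1, x2, s1, s2, s3, s4, s5 ≥ 0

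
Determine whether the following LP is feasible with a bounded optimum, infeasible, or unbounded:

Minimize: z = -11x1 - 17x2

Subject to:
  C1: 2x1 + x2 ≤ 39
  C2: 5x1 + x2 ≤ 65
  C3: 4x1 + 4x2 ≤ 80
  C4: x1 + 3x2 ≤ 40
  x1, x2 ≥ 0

Feasible with a bounded optimal solution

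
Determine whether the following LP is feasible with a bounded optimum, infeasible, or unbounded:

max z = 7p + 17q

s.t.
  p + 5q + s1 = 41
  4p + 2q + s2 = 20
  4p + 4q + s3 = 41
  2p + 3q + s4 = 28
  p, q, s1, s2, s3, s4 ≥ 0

Feasible with a bounded optimal solution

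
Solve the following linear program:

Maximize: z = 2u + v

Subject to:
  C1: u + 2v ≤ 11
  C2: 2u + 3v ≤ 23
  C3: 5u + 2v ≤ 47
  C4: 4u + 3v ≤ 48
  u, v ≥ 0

Evaluate the objective at each vertex of the feasible region:
  z(0, 0) = 0
  z(9.4, 0) = 18.8
  z(9, 1) = 19  ←
  z(0, 5.5) = 5.5
The maximum is at u = 9, v = 1.

u = 9, v = 1, z = 19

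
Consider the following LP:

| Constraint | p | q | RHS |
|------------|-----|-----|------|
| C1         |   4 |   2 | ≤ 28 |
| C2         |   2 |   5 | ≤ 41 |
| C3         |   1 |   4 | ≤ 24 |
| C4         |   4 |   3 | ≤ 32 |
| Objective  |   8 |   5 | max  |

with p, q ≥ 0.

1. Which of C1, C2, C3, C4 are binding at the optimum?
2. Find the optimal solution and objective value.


1. C1, C4
2. p = 5, q = 4, z = 60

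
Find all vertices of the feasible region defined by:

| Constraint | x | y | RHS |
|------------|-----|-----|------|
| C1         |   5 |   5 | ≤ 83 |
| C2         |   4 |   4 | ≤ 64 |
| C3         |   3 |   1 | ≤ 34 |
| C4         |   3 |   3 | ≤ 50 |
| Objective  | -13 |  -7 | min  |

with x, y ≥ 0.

(0, 0), (11.33, 0), (9, 7), (0, 16)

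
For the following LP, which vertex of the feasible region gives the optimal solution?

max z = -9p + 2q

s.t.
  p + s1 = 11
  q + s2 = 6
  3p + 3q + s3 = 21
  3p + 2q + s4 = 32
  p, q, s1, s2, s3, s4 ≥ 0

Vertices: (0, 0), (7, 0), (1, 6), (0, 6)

Evaluate the objective at each vertex of the feasible region:
  z(0, 0) = 0
  z(7, 0) = -63
  z(1, 6) = 3
  z(0, 6) = 12  ←
The maximum is at p = 0, q = 6.

(0, 6)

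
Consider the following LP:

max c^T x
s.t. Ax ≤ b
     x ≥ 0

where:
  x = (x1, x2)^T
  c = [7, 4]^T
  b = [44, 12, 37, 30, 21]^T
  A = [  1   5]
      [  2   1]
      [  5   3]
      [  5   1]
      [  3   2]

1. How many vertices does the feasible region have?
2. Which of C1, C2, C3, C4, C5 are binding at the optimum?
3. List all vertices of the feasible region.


1. 5
2. C2, C5
3. (0, 0), (6, 0), (3, 6), (1.308, 8.538), (0, 8.8)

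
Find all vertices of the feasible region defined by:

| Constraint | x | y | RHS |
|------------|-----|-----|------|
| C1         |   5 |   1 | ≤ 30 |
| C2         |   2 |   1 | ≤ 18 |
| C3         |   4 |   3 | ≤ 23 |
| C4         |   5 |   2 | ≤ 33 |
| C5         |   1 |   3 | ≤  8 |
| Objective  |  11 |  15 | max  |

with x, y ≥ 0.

(0, 0), (5.75, 0), (5, 1), (0, 2.667)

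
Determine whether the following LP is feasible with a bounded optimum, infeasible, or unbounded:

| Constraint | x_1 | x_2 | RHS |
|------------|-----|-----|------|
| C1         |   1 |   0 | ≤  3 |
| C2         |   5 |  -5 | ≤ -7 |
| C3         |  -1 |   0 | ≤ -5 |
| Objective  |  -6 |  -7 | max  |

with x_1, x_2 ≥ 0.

Infeasible (no feasible solution exists)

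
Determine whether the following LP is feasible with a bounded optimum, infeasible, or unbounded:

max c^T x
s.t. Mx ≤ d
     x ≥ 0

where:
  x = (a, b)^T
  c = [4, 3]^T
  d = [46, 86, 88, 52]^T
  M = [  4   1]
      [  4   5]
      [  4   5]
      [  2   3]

Feasible with a bounded optimal solution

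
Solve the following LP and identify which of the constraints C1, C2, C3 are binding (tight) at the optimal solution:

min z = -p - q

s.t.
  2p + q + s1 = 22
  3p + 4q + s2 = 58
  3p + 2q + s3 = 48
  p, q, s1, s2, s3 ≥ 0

At p = 6, q = 10, compute slack b - a·x for each constraint:
  C1: 22 − 22 = 0  (binding)
  C2: 58 − 58 = 0  (binding)
  C3: 48 − 38 = 10  (slack)

Optimal: p = 6, q = 10
Binding: C1, C2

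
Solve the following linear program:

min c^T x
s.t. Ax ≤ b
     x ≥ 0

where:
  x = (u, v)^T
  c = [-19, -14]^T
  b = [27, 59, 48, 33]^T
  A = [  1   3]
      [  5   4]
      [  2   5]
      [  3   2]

Evaluate the objective at each vertex of the feasible region:
  z(0, 0) = 0
  z(11, 0) = -209
  z(7, 6) = -217  ←
  z(6.273, 6.909) = -215.9
  z(0, 9) = -126
The minimum is at u = 7, v = 6.

u = 7, v = 6, z = -217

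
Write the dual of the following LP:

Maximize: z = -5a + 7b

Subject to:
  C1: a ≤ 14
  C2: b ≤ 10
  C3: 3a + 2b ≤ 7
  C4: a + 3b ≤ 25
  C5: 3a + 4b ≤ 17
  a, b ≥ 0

Primal max cᵀx s.t. Ax ≤ b, x ≥ 0  →  Dual min bᵀy s.t. Aᵀy ≥ c, y ≥ 0.

Minimize: z = 14y1 + 10y2 + 7y3 + 25y4 + 17y5

Subject to:
  y1 + 3y3 + y4 + 3y5 ≥ -5
  y2 + 2y3 + 3y4 + 4y5 ≥ 7
  y1, y2, y3, y4, y5 ≥ 0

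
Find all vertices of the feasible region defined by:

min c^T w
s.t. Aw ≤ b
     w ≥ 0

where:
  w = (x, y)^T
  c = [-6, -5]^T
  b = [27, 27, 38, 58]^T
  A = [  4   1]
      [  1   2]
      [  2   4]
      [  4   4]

(0, 0), (6.75, 0), (5, 7), (0, 9.5)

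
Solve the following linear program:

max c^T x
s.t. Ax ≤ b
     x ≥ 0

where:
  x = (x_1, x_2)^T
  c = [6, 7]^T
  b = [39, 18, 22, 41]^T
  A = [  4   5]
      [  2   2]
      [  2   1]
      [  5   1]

Evaluate the objective at each vertex of the feasible region:
  z(0, 0) = 0
  z(8.2, 0) = 49.2
  z(8, 1) = 55
  z(6, 3) = 57  ←
  z(0, 7.8) = 54.6
The maximum is at x_1 = 6, x_2 = 3.

x_1 = 6, x_2 = 3, z = 57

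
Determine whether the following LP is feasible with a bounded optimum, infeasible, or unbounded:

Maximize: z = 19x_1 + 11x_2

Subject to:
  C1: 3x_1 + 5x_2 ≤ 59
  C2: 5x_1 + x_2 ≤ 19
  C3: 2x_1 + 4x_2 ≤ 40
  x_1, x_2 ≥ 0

Feasible with a bounded optimal solution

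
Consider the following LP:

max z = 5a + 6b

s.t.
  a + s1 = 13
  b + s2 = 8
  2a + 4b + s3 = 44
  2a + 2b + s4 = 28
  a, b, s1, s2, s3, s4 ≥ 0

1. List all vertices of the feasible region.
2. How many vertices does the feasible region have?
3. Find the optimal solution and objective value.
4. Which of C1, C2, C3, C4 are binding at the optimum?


1. (0, 0), (13, 0), (13, 1), (6, 8), (0, 8)
2. 5
3. a = 6, b = 8, z = 78
4. C2, C3, C4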